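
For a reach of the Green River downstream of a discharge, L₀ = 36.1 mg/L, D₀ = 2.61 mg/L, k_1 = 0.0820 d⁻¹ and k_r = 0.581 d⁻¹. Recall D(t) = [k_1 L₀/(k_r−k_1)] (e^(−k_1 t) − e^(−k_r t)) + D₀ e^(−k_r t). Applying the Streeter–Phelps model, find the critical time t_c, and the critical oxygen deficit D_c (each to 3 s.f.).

t_c ≈ 2.76 d; D_c ≈ 4.06 mg/L

t_c = [1/(k_r−k_1)] ln[(k_r/k_1)(1 − D₀(k_r−k_1)/(k_1 L₀))]
= [1/(0.581−0.0820)] ln[(0.581/0.0820)(1 − 2.61×0.4990/(0.0820×36.1))]
= (1/0.4990) ln[7.085 × 0.5600] = 2.004 × ln(3.968) = 2.004 × 1.378 = 2.762 d.
L(t_c) = L₀ e^(−k_1 t_c) = 36.1 × 0.7973 = 28.78 mg/L, and at the critical point k_r D_c = k_1 L, so D_c = (0.0820/0.581) × 28.78 = 4.062 mg/L.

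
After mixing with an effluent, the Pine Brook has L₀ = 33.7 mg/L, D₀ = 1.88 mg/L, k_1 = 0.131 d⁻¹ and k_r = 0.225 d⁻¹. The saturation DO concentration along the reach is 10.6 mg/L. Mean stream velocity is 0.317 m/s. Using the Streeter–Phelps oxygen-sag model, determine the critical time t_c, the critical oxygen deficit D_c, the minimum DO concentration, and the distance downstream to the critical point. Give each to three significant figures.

With k_r/k_1 = 1.718 and 1 − D₀(k_r−k_1)/(k_1 L₀) = 0.9600,
t_c = ln(1.718 × 0.9600) / (0.225 − 0.131) = ln(1.649) / 0.09400 = 0.5000/0.09400 = 5.320 d.
D_c = (k_1/k_r) L₀ e^(−k_1 t_c) = (0.131/0.225) × 33.7 × e^(−0.131×5.320) = 0.5822 × 33.7 × 0.4981 = 9.774 mg/L.
Minimum DO = C_s − D_c = 10.6 − 9.774 = 0.8261 mg/L.
x_c = v t_c = 0.317 m/s × 5.320 d × 86400 s/d = 145700 m ≈ 146 km.

t_c ≈ 5.32 d; D_c ≈ 9.77 mg/L; min DO ≈ 0.826 mg/L; x_c ≈ 146 km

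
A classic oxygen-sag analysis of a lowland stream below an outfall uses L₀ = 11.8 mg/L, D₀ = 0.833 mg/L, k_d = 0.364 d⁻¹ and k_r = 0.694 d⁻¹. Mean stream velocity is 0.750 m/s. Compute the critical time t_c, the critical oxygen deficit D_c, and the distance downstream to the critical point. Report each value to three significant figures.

t_c ≈ 1.76 d; D_c ≈ 3.27 mg/L; x_c ≈ 114 km

At the critical point dD/dt = 0, so k_d L₀ e^(−k_d t) = k_r D. Substituting D(t) from the Streeter–Phelps equation and solving for t gives
t_c = ln[(k_r/k_d)(1 − D₀(k_r−k_d)/(k_d L₀))] / (k_r−k_d).
Here k_r−k_d = 0.3300 d⁻¹ and 1 − D₀(k_r−k_d)/(k_d L₀) = 1 − 0.833×0.3300/(0.364×11.8) = 0.9360, so
t_c = ln(1.907 × 0.9360) / 0.3300 = 0.5792 / 0.3300 = 1.755 d.
D_c = (k_d/k_r) L₀ e^(−k_d t_c) = (0.364/0.694) × 11.8 × e^(−0.364×1.755) = 0.5245 × 11.8 × 0.5279 = 3.267 mg/L.
x_c = v t_c = 0.750 m/s × 1.755 d × 86400 s/d = 113700 m ≈ 114 km.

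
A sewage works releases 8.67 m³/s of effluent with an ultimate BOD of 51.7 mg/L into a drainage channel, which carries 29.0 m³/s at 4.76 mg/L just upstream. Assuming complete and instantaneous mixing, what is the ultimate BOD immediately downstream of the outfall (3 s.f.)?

Flow-weighted mixing: C = (Q_r C_r + Q_w C_w)/(Q_r + Q_w)
= (29.0×4.76 + 8.67×51.7)/(29.0 + 8.67) = 586.3/37.67 = 15.56 mg/L.

15.6 mg/L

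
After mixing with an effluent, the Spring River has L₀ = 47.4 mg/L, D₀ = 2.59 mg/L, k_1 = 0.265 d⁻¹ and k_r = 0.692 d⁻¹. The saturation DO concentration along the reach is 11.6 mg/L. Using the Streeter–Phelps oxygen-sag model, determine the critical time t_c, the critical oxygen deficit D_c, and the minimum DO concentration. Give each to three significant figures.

t_c ≈ 2.03 d; D_c ≈ 10.6 mg/L; min DO ≈ 1.01 mg/L

At the critical point dD/dt = 0, so k_1 L₀ e^(−k_1 t) = k_r D. Substituting D(t) from the Streeter–Phelps equation and solving for t gives
t_c = ln[(k_r/k_1)(1 − D₀(k_r−k_1)/(k_1 L₀))] / (k_r−k_1).
Here k_r−k_1 = 0.4270 d⁻¹ and 1 − D₀(k_r−k_1)/(k_1 L₀) = 1 − 2.59×0.4270/(0.265×47.4) = 0.9120, so
t_c = ln(2.611 × 0.9120) / 0.4270 = 0.8677 / 0.4270 = 2.032 d.
L(t_c) = L₀ e^(−k_1 t_c) = 47.4 × 0.5836 = 27.66 mg/L, and at the critical point k_r D_c = k_1 L, so D_c = (0.265/0.692) × 27.66 = 10.59 mg/L.
Minimum DO = C_s − D_c = 11.6 − 10.59 = 1.006 mg/L.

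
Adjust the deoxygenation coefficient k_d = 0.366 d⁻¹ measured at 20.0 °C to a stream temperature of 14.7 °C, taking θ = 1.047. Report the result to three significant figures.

k_d ≈ 0.287 d⁻¹

k_d(T₂) = k_d(T₁) · θ^(T₂−T₁) = 0.366 × 1.047^(14.7−20.0)
= 0.366 × 1.047^-5.30 = 0.366 × 0.7839 = 0.2869 d⁻¹.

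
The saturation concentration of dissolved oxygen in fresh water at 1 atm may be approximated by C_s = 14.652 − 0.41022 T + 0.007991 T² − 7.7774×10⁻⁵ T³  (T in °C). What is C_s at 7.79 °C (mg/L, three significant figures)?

C_s = 14.652 − 0.41022×7.79 + 0.007991×7.79² − 7.7774×10⁻⁵×7.79³ = 11.90 mg/L.

C_s ≈ 11.9 mg/L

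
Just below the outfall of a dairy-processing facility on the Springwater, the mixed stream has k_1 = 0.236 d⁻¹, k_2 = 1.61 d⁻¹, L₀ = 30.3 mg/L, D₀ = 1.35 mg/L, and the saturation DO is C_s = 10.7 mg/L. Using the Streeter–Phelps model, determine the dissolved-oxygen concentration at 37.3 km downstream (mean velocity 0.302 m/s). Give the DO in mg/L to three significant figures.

DO ≈ 7.37 mg/L

Travel time t = x/v = 37.3 km / (0.302 m/s) = 37300 m / 0.302 m/s = 123500 s = 1.430 d.
k_1 L₀/(k_2−k_1) = 0.236×30.3/(1.61−0.236) = 7.151/1.374 = 5.204 mg/L.
e^(−k_1 t) = e^(−0.236×1.430) = 0.7136; e^(−k_2 t) = e^(−1.61×1.430) = 0.1001.
D = 5.204 × (0.7136 − 0.1001) + 1.35 × 0.1001 = 3.193 + 0.1351 = 3.328 mg/L.
DO = C_s − D = 10.7 − 3.328 = 7.372 mg/L.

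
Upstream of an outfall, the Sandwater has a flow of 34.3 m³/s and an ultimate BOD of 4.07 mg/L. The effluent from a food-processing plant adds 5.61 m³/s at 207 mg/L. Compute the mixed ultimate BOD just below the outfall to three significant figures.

Flow-weighted mixing: C = (Q_r C_r + Q_w C_w)/(Q_r + Q_w)
= (34.3×4.07 + 5.61×207)/(34.3 + 5.61) = 1301/39.91 = 32.60 mg/L.

32.6 mg/L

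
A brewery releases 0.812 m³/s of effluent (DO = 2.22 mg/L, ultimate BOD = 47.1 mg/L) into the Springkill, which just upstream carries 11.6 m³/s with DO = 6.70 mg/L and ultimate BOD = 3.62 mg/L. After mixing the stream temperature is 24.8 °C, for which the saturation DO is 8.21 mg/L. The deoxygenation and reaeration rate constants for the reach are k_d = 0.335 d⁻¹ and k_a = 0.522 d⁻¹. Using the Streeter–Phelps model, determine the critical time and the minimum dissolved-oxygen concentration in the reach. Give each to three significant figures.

Mixed DO = (11.6×6.70 + 0.812×2.22)/(11.6+0.812) = 79.52/12.41 = 6.407 mg/L.
Mixed L₀ = (11.6×3.62 + 0.812×47.1)/(12.41) = 80.24/12.41 = 6.464 mg/L.
Initial deficit D₀ = C_s − DO₀ = 8.21 − 6.407 = 1.803 mg/L.
t_c = (1/0.1870) ln[(0.522/0.335)(1 − 1.803×0.1870/(0.335×6.464))] = 5.348 × ln(1.316) = 1.467 d.
D_c = (0.335/0.522) × 6.464 × e^(−0.335×1.467) = 0.6418 × 6.464 × 0.6118 = 2.538 mg/L.
Minimum DO = 8.21 − 2.538 = 5.672 mg/L.

t_c ≈ 1.47 d; minimum DO ≈ 5.67 mg/L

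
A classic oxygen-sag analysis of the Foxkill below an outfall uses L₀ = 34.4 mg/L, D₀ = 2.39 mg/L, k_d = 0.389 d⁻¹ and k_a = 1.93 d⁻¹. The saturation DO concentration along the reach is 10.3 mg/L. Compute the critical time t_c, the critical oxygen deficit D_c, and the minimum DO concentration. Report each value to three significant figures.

At the critical point dD/dt = 0, so k_d L₀ e^(−k_d t) = k_a D. Substituting D(t) from the Streeter–Phelps equation and solving for t gives
t_c = ln[(k_a/k_d)(1 − D₀(k_a−k_d)/(k_d L₀))] / (k_a−k_d).
Here k_a−k_d = 1.541 d⁻¹ and 1 − D₀(k_a−k_d)/(k_d L₀) = 1 − 2.39×1.541/(0.389×34.4) = 0.7248, so
t_c = ln(4.961 × 0.7248) / 1.541 = 1.280 / 1.541 = 0.8305 d.
D_c = (k_d/k_a) L₀ e^(−k_d t_c) = (0.389/1.93) × 34.4 × e^(−0.389×0.8305) = 0.2016 × 34.4 × 0.7239 = 5.019 mg/L.
Minimum DO = C_s − D_c = 10.3 − 5.019 = 5.281 mg/L.

t_c ≈ 0.830 d; D_c ≈ 5.02 mg/L; min DO ≈ 5.28 mg/L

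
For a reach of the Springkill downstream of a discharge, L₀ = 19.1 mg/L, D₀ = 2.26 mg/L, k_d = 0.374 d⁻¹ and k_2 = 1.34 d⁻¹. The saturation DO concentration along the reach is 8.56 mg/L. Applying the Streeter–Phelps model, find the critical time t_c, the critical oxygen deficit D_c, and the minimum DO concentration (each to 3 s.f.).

t_c ≈ 0.944 d; D_c ≈ 3.75 mg/L; min DO ≈ 4.81 mg/L

At the critical point dD/dt = 0, so k_d L₀ e^(−k_d t) = k_2 D. Substituting D(t) from the Streeter–Phelps equation and solving for t gives
t_c = ln[(k_2/k_d)(1 − D₀(k_2−k_d)/(k_d L₀))] / (k_2−k_d).
Here k_2−k_d = 0.9660 d⁻¹ and 1 − D₀(k_2−k_d)/(k_d L₀) = 1 − 2.26×0.9660/(0.374×19.1) = 0.6944, so
t_c = ln(3.583 × 0.6944) / 0.9660 = 0.9114 / 0.9660 = 0.9435 d.
D_c = (k_d/k_2) L₀ e^(−k_d t_c) = (0.374/1.34) × 19.1 × e^(−0.374×0.9435) = 0.2791 × 19.1 × 0.7027 = 3.746 mg/L.
Minimum DO = C_s − D_c = 8.56 − 3.746 = 4.814 mg/L.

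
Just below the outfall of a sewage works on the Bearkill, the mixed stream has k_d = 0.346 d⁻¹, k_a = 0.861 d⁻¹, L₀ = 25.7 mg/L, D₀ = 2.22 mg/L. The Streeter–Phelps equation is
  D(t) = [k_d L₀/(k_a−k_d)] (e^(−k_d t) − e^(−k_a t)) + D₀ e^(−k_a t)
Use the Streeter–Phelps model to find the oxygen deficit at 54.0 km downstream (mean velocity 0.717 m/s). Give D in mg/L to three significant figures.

D ≈ 5.67 mg/L

Travel time t = x/v = 54.0 km / (0.717 m/s) = 54000 m / 0.717 m/s = 75310 s = 0.8717 d.
k_d L₀/(k_a−k_d) = 0.346×25.7/(0.861−0.346) = 8.892/0.5150 = 17.27 mg/L.
e^(−k_d t) = e^(−0.346×0.8717) = 0.7396; e^(−k_a t) = e^(−0.861×0.8717) = 0.4721.
D = 17.27 × (0.7396 − 0.4721) + 2.22 × 0.4721 = 4.619 + 1.048 = 5.667 mg/L.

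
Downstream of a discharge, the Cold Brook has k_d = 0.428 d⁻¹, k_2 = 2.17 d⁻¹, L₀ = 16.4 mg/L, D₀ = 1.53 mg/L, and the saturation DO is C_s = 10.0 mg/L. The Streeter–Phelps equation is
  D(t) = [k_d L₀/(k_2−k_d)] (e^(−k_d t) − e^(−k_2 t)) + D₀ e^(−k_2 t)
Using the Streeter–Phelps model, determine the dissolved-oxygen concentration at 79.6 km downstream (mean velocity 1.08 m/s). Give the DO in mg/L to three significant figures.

Travel time t = x/v = 79.6 km / (1.08 m/s) = 79600 m / 1.08 m/s = 73700 s = 0.8531 d.
k_d L₀/(k_2−k_d) = 0.428×16.4/(2.17−0.428) = 7.019/1.742 = 4.029 mg/L.
e^(−k_d t) = e^(−0.428×0.8531) = 0.6941; e^(−k_2 t) = e^(−2.17×0.8531) = 0.1571.
D = 4.029 × (0.6941 − 0.1571) + 1.53 × 0.1571 = 2.164 + 0.2403 = 2.404 mg/L.
DO = C_s − D = 10.0 − 2.404 = 7.596 mg/L.

DO ≈ 7.60 mg/L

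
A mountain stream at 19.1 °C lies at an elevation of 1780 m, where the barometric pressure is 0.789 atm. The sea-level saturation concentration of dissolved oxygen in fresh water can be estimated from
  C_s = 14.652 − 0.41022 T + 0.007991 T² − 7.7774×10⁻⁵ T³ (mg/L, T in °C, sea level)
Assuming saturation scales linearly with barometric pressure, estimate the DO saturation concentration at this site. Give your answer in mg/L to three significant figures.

C_s ≈ 7.25 mg/L

At sea level: C_s = 14.652 − 0.41022×19.1 + 0.007991×19.1² − 7.7774×10⁻⁵×19.1³ = 9.190 mg/L.
Pressure correction: C_s' = 9.190 × 0.789 = 7.251 mg/L.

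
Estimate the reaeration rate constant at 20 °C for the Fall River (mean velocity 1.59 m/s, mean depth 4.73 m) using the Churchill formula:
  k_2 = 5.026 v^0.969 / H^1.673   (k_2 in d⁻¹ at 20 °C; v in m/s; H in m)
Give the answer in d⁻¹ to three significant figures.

k_2 ≈ 0.585 d⁻¹

k_2 = 5.026 × 1.59^0.969 / 4.73^1.673 = 5.026 × 1.567 / 13.46 = 0.5852 d⁻¹.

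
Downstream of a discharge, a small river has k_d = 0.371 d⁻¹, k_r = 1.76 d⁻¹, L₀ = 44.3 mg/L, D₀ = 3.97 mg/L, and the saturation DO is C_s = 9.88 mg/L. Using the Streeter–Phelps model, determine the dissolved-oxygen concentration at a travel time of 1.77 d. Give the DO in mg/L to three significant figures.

DO ≈ 4.09 mg/L

k_d L₀/(k_r−k_d) = 0.371×44.3/(1.76−0.371) = 16.44/1.389 = 11.83 mg/L.
e^(−k_d t) = e^(−0.371×1.770) = 0.5186; e^(−k_r t) = e^(−1.76×1.770) = 0.04437.
D = 11.83 × (0.5186 − 0.04437) + 3.97 × 0.04437 = 5.611 + 0.1761 = 5.787 mg/L.
DO = C_s − D = 9.88 − 5.787 = 4.093 mg/L.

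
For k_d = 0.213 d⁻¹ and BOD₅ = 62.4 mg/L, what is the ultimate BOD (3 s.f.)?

BOD₅ = L₀(1 − e^(−5k_d)) ⇒ L₀ = BOD₅ / (1 − e^(−5×0.213))
= 62.4 / (1 − 0.3447) = 62.4 / 0.6553 = 95.23 mg/L.

L₀ ≈ 95.2 mg/L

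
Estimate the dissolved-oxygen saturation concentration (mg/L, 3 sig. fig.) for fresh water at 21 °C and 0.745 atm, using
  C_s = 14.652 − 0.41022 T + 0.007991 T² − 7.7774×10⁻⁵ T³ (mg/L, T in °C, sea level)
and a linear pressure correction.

C_s ≈ 6.59 mg/L

At sea level: C_s = 14.652 − 0.41022×21 + 0.007991×21² − 7.7774×10⁻⁵×21³ = 8.841 mg/L.
Pressure correction: C_s' = 8.841 × 0.745 = 6.587 mg/L.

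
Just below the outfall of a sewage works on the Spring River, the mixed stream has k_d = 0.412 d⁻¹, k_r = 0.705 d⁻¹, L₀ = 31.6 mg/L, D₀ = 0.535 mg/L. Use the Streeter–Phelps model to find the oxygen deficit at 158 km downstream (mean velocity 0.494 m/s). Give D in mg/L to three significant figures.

Travel time t = x/v = 158 km / (0.494 m/s) = 158000 m / 0.494 m/s = 319800 s = 3.702 d.
k_d L₀/(k_r−k_d) = 0.412×31.6/(0.705−0.412) = 13.02/0.2930 = 44.43 mg/L.
e^(−k_d t) = e^(−0.412×3.702) = 0.2176; e^(−k_r t) = e^(−0.705×3.702) = 0.07355.
D = 44.43 × (0.2176 − 0.07355) + 0.535 × 0.07355 = 6.400 + 0.03935 = 6.440 mg/L.

D ≈ 6.44 mg/L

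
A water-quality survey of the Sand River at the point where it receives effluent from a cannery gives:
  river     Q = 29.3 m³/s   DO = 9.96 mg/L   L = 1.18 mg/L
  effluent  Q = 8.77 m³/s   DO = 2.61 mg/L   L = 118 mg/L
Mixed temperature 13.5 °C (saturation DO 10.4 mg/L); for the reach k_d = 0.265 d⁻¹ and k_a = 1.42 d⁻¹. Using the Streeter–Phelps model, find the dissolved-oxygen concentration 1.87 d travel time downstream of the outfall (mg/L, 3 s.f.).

Mixed DO = (29.3×9.96 + 8.77×2.61)/(29.3+8.77) = 314.7/38.07 = 8.267 mg/L.
Mixed L₀ = (29.3×1.18 + 8.77×118)/(38.07) = 1069/38.07 = 28.09 mg/L.
Initial deficit D₀ = C_s − DO₀ = 10.4 − 8.267 = 2.133 mg/L.
D(1.87) = [0.265×28.09/(1.42−0.265)](e^(−0.265×1.87) − e^(−1.42×1.87)) + 2.133 e^(−1.42×1.87)
= 6.445 × (0.6092 − 0.07027) + 2.133 × 0.07027 = 3.624 mg/L.
DO = 10.4 − 3.624 = 6.776 mg/L.

DO ≈ 6.78 mg/L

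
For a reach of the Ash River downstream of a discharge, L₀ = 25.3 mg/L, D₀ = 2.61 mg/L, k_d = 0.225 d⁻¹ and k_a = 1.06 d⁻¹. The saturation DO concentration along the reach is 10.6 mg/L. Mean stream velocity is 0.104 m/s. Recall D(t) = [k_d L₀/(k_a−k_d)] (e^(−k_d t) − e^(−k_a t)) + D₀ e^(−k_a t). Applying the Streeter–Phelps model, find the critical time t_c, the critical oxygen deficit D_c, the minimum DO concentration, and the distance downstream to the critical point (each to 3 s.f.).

t_c = [1/(k_a−k_d)] ln[(k_a/k_d)(1 − D₀(k_a−k_d)/(k_d L₀))]
= [1/(1.06−0.225)] ln[(1.06/0.225)(1 − 2.61×0.8350/(0.225×25.3))]
= (1/0.8350) ln[4.711 × 0.6172] = 1.198 × ln(2.907) = 1.198 × 1.067 = 1.278 d.
D_c = (k_d/k_a) L₀ e^(−k_d t_c) = (0.225/1.06) × 25.3 × e^(−0.225×1.278) = 0.2123 × 25.3 × 0.7501 = 4.028 mg/L.
Minimum DO = C_s − D_c = 10.6 − 4.028 = 6.572 mg/L.
x_c = v t_c = 0.104 m/s × 1.278 d × 86400 s/d = 11490 m ≈ 11.5 km.

t_c ≈ 1.28 d; D_c ≈ 4.03 mg/L; min DO ≈ 6.57 mg/L; x_c ≈ 11.5 km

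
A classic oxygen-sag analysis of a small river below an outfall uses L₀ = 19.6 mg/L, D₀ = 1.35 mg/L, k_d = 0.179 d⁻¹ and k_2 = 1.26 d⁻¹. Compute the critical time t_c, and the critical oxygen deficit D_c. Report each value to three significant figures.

t_c ≈ 1.31 d; D_c ≈ 2.20 mg/L

With k_2/k_d = 7.039 and 1 − D₀(k_2−k_d)/(k_d L₀) = 0.5840,
t_c = ln(7.039 × 0.5840) / (1.26 − 0.179) = ln(4.111) / 1.081 = 1.414/1.081 = 1.308 d.
L(t_c) = L₀ e^(−k_d t_c) = 19.6 × 0.7913 = 15.51 mg/L, and at the critical point k_2 D_c = k_d L, so D_c = (0.179/1.26) × 15.51 = 2.203 mg/L.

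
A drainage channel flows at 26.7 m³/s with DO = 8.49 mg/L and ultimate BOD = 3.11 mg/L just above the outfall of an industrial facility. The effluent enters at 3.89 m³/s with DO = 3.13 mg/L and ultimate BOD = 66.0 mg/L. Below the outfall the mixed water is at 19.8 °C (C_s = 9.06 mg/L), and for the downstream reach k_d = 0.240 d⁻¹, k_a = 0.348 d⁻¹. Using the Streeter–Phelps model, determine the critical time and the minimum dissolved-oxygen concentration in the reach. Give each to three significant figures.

Mixed DO = (26.7×8.49 + 3.89×3.13)/(26.7+3.89) = 238.9/30.59 = 7.808 mg/L.
Mixed L₀ = (26.7×3.11 + 3.89×66.0)/(30.59) = 339.8/30.59 = 11.11 mg/L.
Initial deficit D₀ = C_s − DO₀ = 9.06 − 7.808 = 1.252 mg/L.
t_c = (1/0.1080) ln[(0.348/0.240)(1 − 1.252×0.1080/(0.240×11.11))] = 9.259 × ln(1.376) = 2.959 d.
D_c = (0.240/0.348) × 11.11 × e^(−0.240×2.959) = 0.6897 × 11.11 × 0.4916 = 3.766 mg/L.
Minimum DO = 9.06 − 3.766 = 5.294 mg/L.

t_c ≈ 2.96 d; minimum DO ≈ 5.29 mg/L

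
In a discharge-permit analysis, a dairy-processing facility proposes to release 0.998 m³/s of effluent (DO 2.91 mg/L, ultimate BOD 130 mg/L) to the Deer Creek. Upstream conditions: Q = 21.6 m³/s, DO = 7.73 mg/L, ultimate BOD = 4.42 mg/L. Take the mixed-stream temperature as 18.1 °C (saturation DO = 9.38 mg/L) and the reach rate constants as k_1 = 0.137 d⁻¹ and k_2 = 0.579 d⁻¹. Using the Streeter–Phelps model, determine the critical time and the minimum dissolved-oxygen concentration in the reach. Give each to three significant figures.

Mixed DO = (21.6×7.73 + 0.998×2.91)/(21.6+0.998) = 169.9/22.60 = 7.517 mg/L.
Mixed L₀ = (21.6×4.42 + 0.998×130)/(22.60) = 225.2/22.60 = 9.966 mg/L.
Initial deficit D₀ = C_s − DO₀ = 9.38 − 7.517 = 1.863 mg/L.
t_c = (1/0.4420) ln[(0.579/0.137)(1 − 1.863×0.4420/(0.137×9.966))] = 2.262 × ln(1.678) = 1.170 d.
D_c = (0.137/0.579) × 9.966 × e^(−0.137×1.170) = 0.2366 × 9.966 × 0.8518 = 2.009 mg/L.
Minimum DO = 9.38 − 2.009 = 7.371 mg/L.

t_c ≈ 1.17 d; minimum DO ≈ 7.37 mg/L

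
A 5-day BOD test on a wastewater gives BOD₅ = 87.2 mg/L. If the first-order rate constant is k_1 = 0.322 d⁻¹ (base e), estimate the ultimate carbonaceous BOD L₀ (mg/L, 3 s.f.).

BOD₅ = L₀(1 − e^(−5k_1)) ⇒ L₀ = BOD₅ / (1 − e^(−5×0.322))
= 87.2 / (1 − 0.1999) = 87.2 / 0.8001 = 109.0 mg/L.

L₀ ≈ 109 mg/L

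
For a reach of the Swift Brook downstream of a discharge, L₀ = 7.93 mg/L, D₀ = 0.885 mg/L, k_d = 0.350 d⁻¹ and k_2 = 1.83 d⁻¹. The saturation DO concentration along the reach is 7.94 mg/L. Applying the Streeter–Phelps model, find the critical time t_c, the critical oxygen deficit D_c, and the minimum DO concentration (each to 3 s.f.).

t_c ≈ 0.686 d; D_c ≈ 1.19 mg/L; min DO ≈ 6.75 mg/L

With k_2/k_d = 5.229 and 1 − D₀(k_2−k_d)/(k_d L₀) = 0.5281,
t_c = ln(5.229 × 0.5281) / (1.83 − 0.350) = ln(2.761) / 1.480 = 1.016/1.480 = 0.6862 d.
L(t_c) = L₀ e^(−k_d t_c) = 7.93 × 0.7865 = 6.237 mg/L, and at the critical point k_2 D_c = k_d L, so D_c = (0.350/1.83) × 6.237 = 1.193 mg/L.
Minimum DO = C_s − D_c = 7.94 − 1.193 = 6.747 mg/L.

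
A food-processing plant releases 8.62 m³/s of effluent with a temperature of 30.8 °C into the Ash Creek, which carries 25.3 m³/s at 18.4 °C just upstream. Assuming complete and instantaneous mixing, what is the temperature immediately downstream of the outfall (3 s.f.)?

21.6 °C

Flow-weighted mixing: C = (Q_r C_r + Q_w C_w)/(Q_r + Q_w)
= (25.3×18.4 + 8.62×30.8)/(25.3 + 8.62) = 731.0/33.92 = 21.55 °C.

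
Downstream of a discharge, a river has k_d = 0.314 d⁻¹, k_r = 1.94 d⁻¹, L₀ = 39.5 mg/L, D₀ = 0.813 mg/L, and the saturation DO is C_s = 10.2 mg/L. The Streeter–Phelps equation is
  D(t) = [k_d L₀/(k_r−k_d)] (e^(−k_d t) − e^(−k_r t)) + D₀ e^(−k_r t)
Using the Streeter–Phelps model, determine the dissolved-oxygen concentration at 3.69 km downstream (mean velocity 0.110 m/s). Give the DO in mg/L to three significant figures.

DO ≈ 6.66 mg/L

Travel time t = x/v = 3.69 km / (0.110 m/s) = 3690 m / 0.110 m/s = 33550 s = 0.3883 d.
k_d L₀/(k_r−k_d) = 0.314×39.5/(1.94−0.314) = 12.40/1.626 = 7.628 mg/L.
e^(−k_d t) = e^(−0.314×0.3883) = 0.8852; e^(−k_r t) = e^(−1.94×0.3883) = 0.4708.
D = 7.628 × (0.8852 − 0.4708) + 0.813 × 0.4708 = 3.161 + 0.3828 = 3.544 mg/L.
DO = C_s − D = 10.2 − 3.544 = 6.656 mg/L.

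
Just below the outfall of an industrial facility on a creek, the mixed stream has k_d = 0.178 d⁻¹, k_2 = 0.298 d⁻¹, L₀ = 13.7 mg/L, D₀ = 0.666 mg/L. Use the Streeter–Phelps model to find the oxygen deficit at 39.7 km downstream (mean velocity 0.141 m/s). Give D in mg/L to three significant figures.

D ≈ 3.93 mg/L

Travel time t = x/v = 39.7 km / (0.141 m/s) = 39700 m / 0.141 m/s = 281600 s = 3.259 d.
k_d L₀/(k_2−k_d) = 0.178×13.7/(0.298−0.178) = 2.439/0.1200 = 20.32 mg/L.
e^(−k_d t) = e^(−0.178×3.259) = 0.5599; e^(−k_2 t) = e^(−0.298×3.259) = 0.3787.
D = 20.32 × (0.5599 − 0.3787) + 0.666 × 0.3787 = 3.682 + 0.2522 = 3.935 mg/L.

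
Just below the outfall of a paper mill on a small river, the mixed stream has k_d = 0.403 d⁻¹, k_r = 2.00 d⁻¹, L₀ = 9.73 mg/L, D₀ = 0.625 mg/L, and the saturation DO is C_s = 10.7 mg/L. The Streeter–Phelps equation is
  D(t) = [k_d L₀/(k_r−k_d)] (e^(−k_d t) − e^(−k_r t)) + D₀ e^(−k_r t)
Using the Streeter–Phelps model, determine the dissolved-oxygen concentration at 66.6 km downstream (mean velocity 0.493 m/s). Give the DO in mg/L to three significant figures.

DO ≈ 9.47 mg/L

Travel time t = x/v = 66.6 km / (0.493 m/s) = 66600 m / 0.493 m/s = 135100 s = 1.564 d.
k_d L₀/(k_r−k_d) = 0.403×9.73/(2.00−0.403) = 3.921/1.597 = 2.455 mg/L.
e^(−k_d t) = e^(−0.403×1.564) = 0.5325; e^(−k_r t) = e^(−2.00×1.564) = 0.04384.
D = 2.455 × (0.5325 − 0.04384) + 0.625 × 0.04384 = 1.200 + 0.02740 = 1.227 mg/L.
DO = C_s − D = 10.7 − 1.227 = 9.473 mg/L.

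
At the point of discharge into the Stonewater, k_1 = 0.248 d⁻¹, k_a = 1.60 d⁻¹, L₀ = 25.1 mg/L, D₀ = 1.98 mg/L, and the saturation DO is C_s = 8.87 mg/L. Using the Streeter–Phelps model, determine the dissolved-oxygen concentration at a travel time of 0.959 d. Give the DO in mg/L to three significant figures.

DO ≈ 5.81 mg/L

k_1 L₀/(k_a−k_1) = 0.248×25.1/(1.60−0.248) = 6.225/1.352 = 4.604 mg/L.
e^(−k_1 t) = e^(−0.248×0.9590) = 0.7883; e^(−k_a t) = e^(−1.60×0.9590) = 0.2156.
D = 4.604 × (0.7883 − 0.2156) + 1.98 × 0.2156 = 2.637 + 0.4269 = 3.064 mg/L.
DO = C_s − D = 8.87 − 3.064 = 5.806 mg/L.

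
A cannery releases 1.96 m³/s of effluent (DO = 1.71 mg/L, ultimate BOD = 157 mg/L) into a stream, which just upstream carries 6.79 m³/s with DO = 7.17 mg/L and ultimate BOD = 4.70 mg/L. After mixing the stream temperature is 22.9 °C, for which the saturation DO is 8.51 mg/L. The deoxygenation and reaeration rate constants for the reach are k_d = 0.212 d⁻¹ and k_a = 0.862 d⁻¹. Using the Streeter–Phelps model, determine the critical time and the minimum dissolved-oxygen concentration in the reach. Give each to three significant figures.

Mixed DO = (6.79×7.17 + 1.96×1.71)/(6.79+1.96) = 52.04/8.750 = 5.947 mg/L.
Mixed L₀ = (6.79×4.70 + 1.96×157)/(8.750) = 339.6/8.750 = 38.82 mg/L.
Initial deficit D₀ = C_s − DO₀ = 8.51 − 5.947 = 2.563 mg/L.
t_c = (1/0.6500) ln[(0.862/0.212)(1 − 2.563×0.6500/(0.212×38.82))] = 1.538 × ln(3.243) = 1.810 d.
D_c = (0.212/0.862) × 38.82 × e^(−0.212×1.810) = 0.2459 × 38.82 × 0.6813 = 6.504 mg/L.
Minimum DO = 8.51 − 6.504 = 2.006 mg/L.

t_c ≈ 1.81 d; minimum DO ≈ 2.01 mg/L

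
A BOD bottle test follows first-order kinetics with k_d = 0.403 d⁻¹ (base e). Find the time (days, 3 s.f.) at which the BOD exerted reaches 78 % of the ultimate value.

t ≈ 3.76 d

y/L₀ = 1 − e^(−k_d t) = 0.78 ⇒ e^(−k_d t) = 0.220
t = −ln(0.220) / 0.403 = 1.514 / 0.403 = 3.757 d.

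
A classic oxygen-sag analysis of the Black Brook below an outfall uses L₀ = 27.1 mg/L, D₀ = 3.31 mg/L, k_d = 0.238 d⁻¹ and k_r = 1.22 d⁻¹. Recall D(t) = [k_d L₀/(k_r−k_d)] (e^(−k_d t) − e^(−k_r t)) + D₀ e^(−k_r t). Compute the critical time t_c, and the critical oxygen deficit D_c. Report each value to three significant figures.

With k_r/k_d = 5.126 and 1 − D₀(k_r−k_d)/(k_d L₀) = 0.4960,
t_c = ln(5.126 × 0.4960) / (1.22 − 0.238) = ln(2.543) / 0.9820 = 0.9332/0.9820 = 0.9503 d.
D_c = (k_d/k_r) L₀ e^(−k_d t_c) = (0.238/1.22) × 27.1 × e^(−0.238×0.9503) = 0.1951 × 27.1 × 0.7976 = 4.217 mg/L.

t_c ≈ 0.950 d; D_c ≈ 4.22 mg/L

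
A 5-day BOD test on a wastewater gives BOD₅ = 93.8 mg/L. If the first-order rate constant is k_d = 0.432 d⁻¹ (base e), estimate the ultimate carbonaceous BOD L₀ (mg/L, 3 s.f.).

L₀ ≈ 106 mg/L

BOD₅ = L₀(1 − e^(−5k_d)) ⇒ L₀ = BOD₅ / (1 − e^(−5×0.432))
= 93.8 / (1 − 0.1153) = 93.8 / 0.8847 = 106.0 mg/L.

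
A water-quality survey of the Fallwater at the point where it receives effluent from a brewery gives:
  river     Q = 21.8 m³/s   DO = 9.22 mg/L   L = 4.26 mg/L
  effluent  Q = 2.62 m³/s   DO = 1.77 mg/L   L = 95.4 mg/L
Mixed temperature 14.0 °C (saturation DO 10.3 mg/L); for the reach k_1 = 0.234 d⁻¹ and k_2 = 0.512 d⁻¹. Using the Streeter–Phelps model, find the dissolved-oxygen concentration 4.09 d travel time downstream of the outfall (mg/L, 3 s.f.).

Mixed DO = (21.8×9.22 + 2.62×1.77)/(21.8+2.62) = 205.6/24.42 = 8.421 mg/L.
Mixed L₀ = (21.8×4.26 + 2.62×95.4)/(24.42) = 342.8/24.42 = 14.04 mg/L.
Initial deficit D₀ = C_s − DO₀ = 10.3 − 8.421 = 1.879 mg/L.
D(4.09) = [0.234×14.04/(0.512−0.234)](e^(−0.234×4.09) − e^(−0.512×4.09)) + 1.879 e^(−0.512×4.09)
= 11.82 × (0.3840 − 0.1232) + 1.879 × 0.1232 = 3.314 mg/L.
DO = 10.3 − 3.314 = 6.986 mg/L.

DO ≈ 6.99 mg/L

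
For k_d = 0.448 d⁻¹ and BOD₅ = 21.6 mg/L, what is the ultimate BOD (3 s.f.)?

L₀ ≈ 24.2 mg/L

BOD₅ = L₀(1 − e^(−5k_d)) ⇒ L₀ = BOD₅ / (1 − e^(−5×0.448))
= 21.6 / (1 − 0.1065) = 21.6 / 0.8935 = 24.17 mg/L.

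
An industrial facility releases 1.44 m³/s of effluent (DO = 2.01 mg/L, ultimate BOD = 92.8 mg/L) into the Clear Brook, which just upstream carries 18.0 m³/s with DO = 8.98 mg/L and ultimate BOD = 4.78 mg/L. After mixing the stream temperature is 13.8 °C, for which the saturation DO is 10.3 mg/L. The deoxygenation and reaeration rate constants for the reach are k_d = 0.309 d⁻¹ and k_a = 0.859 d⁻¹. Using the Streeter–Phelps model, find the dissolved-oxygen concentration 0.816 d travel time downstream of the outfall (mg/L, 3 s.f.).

Mixed DO = (18.0×8.98 + 1.44×2.01)/(18.0+1.44) = 164.5/19.44 = 8.464 mg/L.
Mixed L₀ = (18.0×4.78 + 1.44×92.8)/(19.44) = 219.7/19.44 = 11.30 mg/L.
Initial deficit D₀ = C_s − DO₀ = 10.3 − 8.464 = 1.836 mg/L.
D(0.816) = [0.309×11.30/(0.859−0.309)](e^(−0.309×0.816) − e^(−0.859×0.816)) + 1.836 e^(−0.859×0.816)
= 6.349 × (0.7771 − 0.4961) + 1.836 × 0.4961 = 2.695 mg/L.
DO = 10.3 − 2.695 = 7.605 mg/L.

DO ≈ 7.60 mg/L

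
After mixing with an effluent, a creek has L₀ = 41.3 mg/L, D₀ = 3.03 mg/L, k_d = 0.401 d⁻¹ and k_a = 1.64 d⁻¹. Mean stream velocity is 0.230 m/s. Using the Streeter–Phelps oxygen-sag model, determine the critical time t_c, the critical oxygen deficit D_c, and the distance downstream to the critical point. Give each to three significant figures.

t_c ≈ 0.929 d; D_c ≈ 6.96 mg/L; x_c ≈ 18.5 km

At the critical point dD/dt = 0, so k_d L₀ e^(−k_d t) = k_a D. Substituting D(t) from the Streeter–Phelps equation and solving for t gives
t_c = ln[(k_a/k_d)(1 − D₀(k_a−k_d)/(k_d L₀))] / (k_a−k_d).
Here k_a−k_d = 1.239 d⁻¹ and 1 − D₀(k_a−k_d)/(k_d L₀) = 1 − 3.03×1.239/(0.401×41.3) = 0.7733, so
t_c = ln(4.090 × 0.7733) / 1.239 = 1.151 / 1.239 = 0.9293 d.
D_c = (k_d/k_a) L₀ e^(−k_d t_c) = (0.401/1.64) × 41.3 × e^(−0.401×0.9293) = 0.2445 × 41.3 × 0.6889 = 6.957 mg/L.
x_c = v t_c = 0.230 m/s × 0.9293 d × 86400 s/d = 18470 m ≈ 18.5 km.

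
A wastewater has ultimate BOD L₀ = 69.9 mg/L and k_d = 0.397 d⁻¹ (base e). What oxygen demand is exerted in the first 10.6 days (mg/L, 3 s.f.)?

y ≈ 68.9 mg/L

y_t = L₀(1 − e^(−k_d t)) = 69.9 × (1 − e^(−0.397×10.6))
= 69.9 × (1 − 0.01487) = 69.9 × 0.9851 = 68.86 mg/L.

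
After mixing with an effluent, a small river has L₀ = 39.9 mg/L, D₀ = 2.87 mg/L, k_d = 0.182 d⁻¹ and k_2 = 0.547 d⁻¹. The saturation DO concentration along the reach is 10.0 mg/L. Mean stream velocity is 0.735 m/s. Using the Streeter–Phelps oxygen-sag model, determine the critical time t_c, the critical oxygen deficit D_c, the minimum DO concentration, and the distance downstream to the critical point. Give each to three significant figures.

t_c ≈ 2.59 d; D_c ≈ 8.29 mg/L; min DO ≈ 1.71 mg/L; x_c ≈ 164 km

t_c = [1/(k_2−k_d)] ln[(k_2/k_d)(1 − D₀(k_2−k_d)/(k_d L₀))]
= [1/(0.547−0.182)] ln[(0.547/0.182)(1 − 2.87×0.3650/(0.182×39.9))]
= (1/0.3650) ln[3.005 × 0.8557] = 2.740 × ln(2.572) = 2.740 × 0.9447 = 2.588 d.
D_c = (k_d/k_2) L₀ e^(−k_d t_c) = (0.182/0.547) × 39.9 × e^(−0.182×2.588) = 0.3327 × 39.9 × 0.6244 = 8.289 mg/L.
Minimum DO = C_s − D_c = 10.0 − 8.289 = 1.711 mg/L.
x_c = v t_c = 0.735 m/s × 2.588 d × 86400 s/d = 164400 m ≈ 164 km.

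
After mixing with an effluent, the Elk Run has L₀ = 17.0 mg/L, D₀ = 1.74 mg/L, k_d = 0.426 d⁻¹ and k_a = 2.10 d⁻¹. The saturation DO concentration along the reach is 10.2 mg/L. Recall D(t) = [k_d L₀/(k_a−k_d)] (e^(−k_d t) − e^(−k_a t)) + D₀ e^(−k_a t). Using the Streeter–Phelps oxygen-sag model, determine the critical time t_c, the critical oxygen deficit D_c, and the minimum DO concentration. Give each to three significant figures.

t_c ≈ 0.646 d; D_c ≈ 2.62 mg/L; min DO ≈ 7.58 mg/L

With k_a/k_d = 4.930 and 1 − D₀(k_a−k_d)/(k_d L₀) = 0.5978,
t_c = ln(4.930 × 0.5978) / (2.10 − 0.426) = ln(2.947) / 1.674 = 1.081/1.674 = 0.6456 d.
D_c = (k_d/k_a) L₀ e^(−k_d t_c) = (0.426/2.10) × 17.0 × e^(−0.426×0.6456) = 0.2029 × 17.0 × 0.7596 = 2.619 mg/L.
Minimum DO = C_s − D_c = 10.2 − 2.619 = 7.581 mg/L.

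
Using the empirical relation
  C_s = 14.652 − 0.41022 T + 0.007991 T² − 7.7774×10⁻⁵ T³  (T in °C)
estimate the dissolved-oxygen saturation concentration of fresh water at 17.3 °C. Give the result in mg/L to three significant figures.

C_s = 14.652 − 0.41022×17.3 + 0.007991×17.3² − 7.7774×10⁻⁵×17.3³ = 9.544 mg/L.

C_s ≈ 9.54 mg/L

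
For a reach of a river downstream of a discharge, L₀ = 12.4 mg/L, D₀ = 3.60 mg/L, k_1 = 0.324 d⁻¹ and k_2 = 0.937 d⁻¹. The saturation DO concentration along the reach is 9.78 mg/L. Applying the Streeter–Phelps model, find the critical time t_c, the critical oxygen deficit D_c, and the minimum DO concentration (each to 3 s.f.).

t_c ≈ 0.432 d; D_c ≈ 3.73 mg/L; min DO ≈ 6.05 mg/L

t_c = [1/(k_2−k_1)] ln[(k_2/k_1)(1 − D₀(k_2−k_1)/(k_1 L₀))]
= [1/(0.937−0.324)] ln[(0.937/0.324)(1 − 3.60×0.6130/(0.324×12.4))]
= (1/0.6130) ln[2.892 × 0.4507] = 1.631 × ln(1.303) = 1.631 × 0.2650 = 0.4323 d.
L(t_c) = L₀ e^(−k_1 t_c) = 12.4 × 0.8693 = 10.78 mg/L, and at the critical point k_2 D_c = k_1 L, so D_c = (0.324/0.937) × 10.78 = 3.727 mg/L.
Minimum DO = C_s − D_c = 9.78 − 3.727 = 6.053 mg/L.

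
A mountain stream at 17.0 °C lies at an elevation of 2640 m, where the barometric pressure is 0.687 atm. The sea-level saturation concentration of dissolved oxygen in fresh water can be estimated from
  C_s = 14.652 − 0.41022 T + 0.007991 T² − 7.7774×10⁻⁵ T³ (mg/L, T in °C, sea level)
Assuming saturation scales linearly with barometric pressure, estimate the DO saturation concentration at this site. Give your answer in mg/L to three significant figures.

At sea level: C_s = 14.652 − 0.41022×17.0 + 0.007991×17.0² − 7.7774×10⁻⁵×17.0³ = 9.606 mg/L.
Pressure correction: C_s' = 9.606 × 0.687 = 6.599 mg/L.

C_s ≈ 6.60 mg/L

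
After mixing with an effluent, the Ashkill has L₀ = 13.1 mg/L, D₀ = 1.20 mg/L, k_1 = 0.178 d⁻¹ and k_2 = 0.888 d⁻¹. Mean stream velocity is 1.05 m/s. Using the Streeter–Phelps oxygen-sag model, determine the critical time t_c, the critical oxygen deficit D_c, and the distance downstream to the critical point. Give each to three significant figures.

t_c = [1/(k_2−k_1)] ln[(k_2/k_1)(1 − D₀(k_2−k_1)/(k_1 L₀))]
= [1/(0.888−0.178)] ln[(0.888/0.178)(1 − 1.20×0.7100/(0.178×13.1))]
= (1/0.7100) ln[4.989 × 0.6346] = 1.408 × ln(3.166) = 1.408 × 1.152 = 1.623 d.
L(t_c) = L₀ e^(−k_1 t_c) = 13.1 × 0.7491 = 9.813 mg/L, and at the critical point k_2 D_c = k_1 L, so D_c = (0.178/0.888) × 9.813 = 1.967 mg/L.
x_c = v t_c = 1.05 m/s × 1.623 d × 86400 s/d = 147300 m ≈ 147 km.

t_c ≈ 1.62 d; D_c ≈ 1.97 mg/L; x_c ≈ 147 km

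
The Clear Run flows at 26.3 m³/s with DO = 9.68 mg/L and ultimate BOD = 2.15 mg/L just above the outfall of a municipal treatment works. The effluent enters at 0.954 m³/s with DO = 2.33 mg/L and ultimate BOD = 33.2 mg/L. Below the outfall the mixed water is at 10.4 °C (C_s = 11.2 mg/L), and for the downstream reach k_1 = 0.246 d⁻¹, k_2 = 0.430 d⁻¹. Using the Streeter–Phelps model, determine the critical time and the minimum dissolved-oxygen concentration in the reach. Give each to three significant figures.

Mixed DO = (26.3×9.68 + 0.954×2.33)/(26.3+0.954) = 256.8/27.25 = 9.423 mg/L.
Mixed L₀ = (26.3×2.15 + 0.954×33.2)/(27.25) = 88.22/27.25 = 3.237 mg/L.
Initial deficit D₀ = C_s − DO₀ = 11.2 − 9.423 = 1.777 mg/L.
t_c = (1/0.1840) ln[(0.430/0.246)(1 − 1.777×0.1840/(0.246×3.237))] = 5.435 × ln(1.030) = 0.1612 d.
D_c = (0.246/0.430) × 3.237 × e^(−0.246×0.1612) = 0.5721 × 3.237 × 0.9611 = 1.780 mg/L.
Minimum DO = 11.2 − 1.780 = 9.420 mg/L.

t_c ≈ 0.161 d; minimum DO ≈ 9.42 mg/L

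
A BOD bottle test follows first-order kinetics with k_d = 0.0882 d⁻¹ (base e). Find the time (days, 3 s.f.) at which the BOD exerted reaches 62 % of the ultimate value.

t ≈ 11.0 d

y/L₀ = 1 − e^(−k_d t) = 0.62 ⇒ e^(−k_d t) = 0.380
t = −ln(0.380) / 0.0882 = 0.9676 / 0.0882 = 10.97 d.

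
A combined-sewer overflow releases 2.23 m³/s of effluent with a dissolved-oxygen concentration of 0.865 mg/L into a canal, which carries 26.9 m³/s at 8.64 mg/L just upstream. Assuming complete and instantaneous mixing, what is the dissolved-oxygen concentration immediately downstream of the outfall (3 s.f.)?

Flow-weighted mixing: C = (Q_r C_r + Q_w C_w)/(Q_r + Q_w)
= (26.9×8.64 + 2.23×0.865)/(26.9 + 2.23) = 234.3/29.13 = 8.045 mg/L.

8.04 mg/L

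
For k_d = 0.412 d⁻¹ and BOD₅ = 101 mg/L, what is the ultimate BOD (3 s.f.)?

L₀ ≈ 116 mg/L

BOD₅ = L₀(1 − e^(−5k_d)) ⇒ L₀ = BOD₅ / (1 − e^(−5×0.412))
= 101 / (1 − 0.1275) = 101 / 0.8725 = 115.8 mg/L.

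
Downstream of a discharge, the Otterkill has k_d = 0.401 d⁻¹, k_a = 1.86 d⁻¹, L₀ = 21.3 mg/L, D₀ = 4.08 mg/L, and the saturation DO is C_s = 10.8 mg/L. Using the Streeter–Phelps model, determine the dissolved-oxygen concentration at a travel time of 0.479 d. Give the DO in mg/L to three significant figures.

k_d L₀/(k_a−k_d) = 0.401×21.3/(1.86−0.401) = 8.541/1.459 = 5.854 mg/L.
e^(−k_d t) = e^(−0.401×0.4790) = 0.8252; e^(−k_a t) = e^(−1.86×0.4790) = 0.4103.
D = 5.854 × (0.8252 − 0.4103) + 4.08 × 0.4103 = 2.429 + 1.674 = 4.103 mg/L.
DO = C_s − D = 10.8 − 4.103 = 6.697 mg/L.

DO ≈ 6.70 mg/L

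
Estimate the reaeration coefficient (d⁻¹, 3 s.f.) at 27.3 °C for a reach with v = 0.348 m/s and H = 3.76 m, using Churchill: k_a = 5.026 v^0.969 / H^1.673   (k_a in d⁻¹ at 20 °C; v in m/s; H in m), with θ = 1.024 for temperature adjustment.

k_a ≈ 0.234 d⁻¹

k_a(20) = 5.026 × 0.348^0.969 / 3.76^1.673 = 5.026 × 0.3596 / 9.168 = 0.1971 d⁻¹.
k_a(27.3) = 0.1971 × 1.024^(27.3−20) = 0.1971 × 1.189 = 0.2344 d⁻¹.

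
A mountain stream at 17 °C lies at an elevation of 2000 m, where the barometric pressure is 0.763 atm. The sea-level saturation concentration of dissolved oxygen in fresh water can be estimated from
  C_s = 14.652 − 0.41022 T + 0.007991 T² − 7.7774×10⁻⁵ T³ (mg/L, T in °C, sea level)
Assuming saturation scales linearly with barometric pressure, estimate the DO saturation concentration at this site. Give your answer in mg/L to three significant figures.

At sea level: C_s = 14.652 − 0.41022×17 + 0.007991×17² − 7.7774×10⁻⁵×17³ = 9.606 mg/L.
Pressure correction: C_s' = 9.606 × 0.763 = 7.329 mg/L.

C_s ≈ 7.33 mg/L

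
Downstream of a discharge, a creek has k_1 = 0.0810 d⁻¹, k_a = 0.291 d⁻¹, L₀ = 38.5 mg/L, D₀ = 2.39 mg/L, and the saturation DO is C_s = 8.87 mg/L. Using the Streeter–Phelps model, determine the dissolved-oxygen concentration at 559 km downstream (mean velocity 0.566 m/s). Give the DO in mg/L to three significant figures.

Travel time t = x/v = 559 km / (0.566 m/s) = 559000 m / 0.566 m/s = 987600 s = 11.43 d.
k_1 L₀/(k_a−k_1) = 0.0810×38.5/(0.291−0.0810) = 3.119/0.2100 = 14.85 mg/L.
e^(−k_1 t) = e^(−0.0810×11.43) = 0.3962; e^(−k_a t) = e^(−0.291×11.43) = 0.03592.
D = 14.85 × (0.3962 − 0.03592) + 2.39 × 0.03592 = 5.350 + 0.08585 = 5.436 mg/L.
DO = C_s − D = 8.87 − 5.436 = 3.434 mg/L.

DO ≈ 3.43 mg/L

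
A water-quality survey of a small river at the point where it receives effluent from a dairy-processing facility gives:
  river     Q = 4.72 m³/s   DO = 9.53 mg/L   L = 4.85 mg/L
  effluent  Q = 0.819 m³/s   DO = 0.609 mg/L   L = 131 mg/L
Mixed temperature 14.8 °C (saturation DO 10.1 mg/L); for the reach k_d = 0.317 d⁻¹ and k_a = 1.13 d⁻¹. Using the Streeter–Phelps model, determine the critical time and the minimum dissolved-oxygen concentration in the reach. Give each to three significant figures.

t_c ≈ 1.28 d; minimum DO ≈ 5.71 mg/L

Mixed DO = (4.72×9.53 + 0.819×0.609)/(4.72+0.819) = 45.48/5.539 = 8.211 mg/L.
Mixed L₀ = (4.72×4.85 + 0.819×131)/(5.539) = 130.2/5.539 = 23.50 mg/L.
Initial deficit D₀ = C_s − DO₀ = 10.1 − 8.211 = 1.889 mg/L.
t_c = (1/0.8130) ln[(1.13/0.317)(1 − 1.889×0.8130/(0.317×23.50))] = 1.230 × ln(2.830) = 1.279 d.
D_c = (0.317/1.13) × 23.50 × e^(−0.317×1.279) = 0.2805 × 23.50 × 0.6666 = 4.395 mg/L.
Minimum DO = 10.1 − 4.395 = 5.705 mg/L.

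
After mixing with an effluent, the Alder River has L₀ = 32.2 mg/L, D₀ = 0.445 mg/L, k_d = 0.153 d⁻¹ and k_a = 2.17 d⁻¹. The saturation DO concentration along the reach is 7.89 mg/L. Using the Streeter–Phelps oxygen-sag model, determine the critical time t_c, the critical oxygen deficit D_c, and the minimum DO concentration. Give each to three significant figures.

t_c ≈ 1.22 d; D_c ≈ 1.89 mg/L; min DO ≈ 6.00 mg/L

t_c = [1/(k_a−k_d)] ln[(k_a/k_d)(1 − D₀(k_a−k_d)/(k_d L₀))]
= [1/(2.17−0.153)] ln[(2.17/0.153)(1 − 0.445×2.017/(0.153×32.2))]
= (1/2.017) ln[14.18 × 0.8178] = 0.4958 × ln(11.60) = 0.4958 × 2.451 = 1.215 d.
D_c = (k_d/k_a) L₀ e^(−k_d t_c) = (0.153/2.17) × 32.2 × e^(−0.153×1.215) = 0.07051 × 32.2 × 0.8303 = 1.885 mg/L.
Minimum DO = C_s − D_c = 7.89 − 1.885 = 6.005 mg/L.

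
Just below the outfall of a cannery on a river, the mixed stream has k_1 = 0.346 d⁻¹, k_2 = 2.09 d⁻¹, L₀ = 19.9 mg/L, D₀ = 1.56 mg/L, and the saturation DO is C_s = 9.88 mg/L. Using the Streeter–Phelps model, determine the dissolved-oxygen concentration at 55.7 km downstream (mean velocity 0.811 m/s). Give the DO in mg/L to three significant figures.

Travel time t = x/v = 55.7 km / (0.811 m/s) = 55700 m / 0.811 m/s = 68680 s = 0.7949 d.
k_1 L₀/(k_2−k_1) = 0.346×19.9/(2.09−0.346) = 6.885/1.744 = 3.948 mg/L.
e^(−k_1 t) = e^(−0.346×0.7949) = 0.7595; e^(−k_2 t) = e^(−2.09×0.7949) = 0.1899.
D = 3.948 × (0.7595 − 0.1899) + 1.56 × 0.1899 = 2.249 + 0.2962 = 2.545 mg/L.
DO = C_s − D = 9.88 − 2.545 = 7.335 mg/L.

DO ≈ 7.33 mg/L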